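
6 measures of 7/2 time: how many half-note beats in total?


Let's work it out.
Time signature 7/2: the bottom number 2 means the half note gets one count
The top number 7 means 7 half-note beats per measure
Total = 7 × 6 measures
= 42 half-note beats


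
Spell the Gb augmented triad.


Reasoning:
Augmented triad = root + major 3rd (4 semitones) + augmented 5th (8 semitones)
A triad on Gb stacks thirds, so the chord tones use letter names G-B-D
Root: Gb
Major 3rd above Gb: Bb
Augmented 5th above Gb: D
Chord = Gb Bb D


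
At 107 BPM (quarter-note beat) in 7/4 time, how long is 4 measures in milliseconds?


Solution.
Quarter-note beat duration = 60000 / 107 ms
Beats per measure (7/4) = 7
One measure = 7 × 60000 / 107 = 420000 / 107 ms
4 measures = 4 × 420000 / 107 = 1680000 / 107
= 15700.9 ms


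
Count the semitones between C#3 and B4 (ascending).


Absolute semitone position = octave×12 + chromatic position
C#3: 3×12 + 1 = 37
B4: 4×12 + 11 = 59
Difference = 59 - 37 = 22
= 22 semitones


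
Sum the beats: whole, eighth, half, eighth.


Reasoning:
Beat values:
  whole = 4 beats
  eighth = 0.5 beats
  half = 2 beats
  eighth = 0.5 beats
Sum = 4 + 0.5 + 2 + 0.5
= 7 beats


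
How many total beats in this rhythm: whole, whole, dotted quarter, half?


Step by step:
Beat values:
  whole = 4 beats
  whole = 4 beats
  dotted quarter = 1.5 beats
  half = 2 beats
Sum = 4 + 4 + 1.5 + 2
= 11.5 beats


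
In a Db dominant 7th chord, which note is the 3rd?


Dominant 7th chord = root + major 3rd + perfect 5th + minor 7th
Seventh chords stack in thirds, so the letter names are D-F-A-C
Root: Db
Major 3rd above Db: F
Perfect 5th above Db: Ab
Minor 7th above Db: Cb
The 3rd = F


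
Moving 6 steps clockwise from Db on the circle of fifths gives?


Working:
Each clockwise step on the circle of fifths moves up a perfect 5th
From Db: Db → Ab → Eb → Bb → F → C → G
= G


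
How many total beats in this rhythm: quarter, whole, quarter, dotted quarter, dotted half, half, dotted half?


Let's work it out.
Beat values:
  quarter = 1 beat
  whole = 4 beats
  quarter = 1 beat
  dotted quarter = 1.5 beats
  dotted half = 3 beats
  half = 2 beats
  dotted half = 3 beats
Sum = 1 + 4 + 1 + 1.5 + 3 + 2 + 3
= 15.5 beats


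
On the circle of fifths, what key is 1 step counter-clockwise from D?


Working:
Each counter-clockwise step moves down a perfect 5th (= up a perfect 4th)
From D: D → G
= G


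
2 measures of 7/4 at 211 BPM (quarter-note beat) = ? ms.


Solution.
Quarter-note beat duration = 60000 / 211 ms
Beats per measure (7/4) = 7
One measure = 7 × 60000 / 211 = 420000 / 211 ms
2 measures = 2 × 420000 / 211 = 840000 / 211
= 3981.0 ms


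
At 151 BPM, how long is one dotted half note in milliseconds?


Working:
One quarter-note beat = 60000 / BPM = 60000 / 151 ms
Dotted half note = 3 × quarter note
Duration = 3 × 60000 / 151 = 180000 / 151
= 1192.1 ms


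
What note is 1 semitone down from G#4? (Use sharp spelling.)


Solution.
G#4: chromatic position 8 in octave 4 → absolute = 4×12 + 8 = 56
Transpose down 1: 56 - 1 = 55
55 = 4×12 + 7 → G in octave 4
Result = G4


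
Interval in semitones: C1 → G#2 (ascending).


Absolute semitone position = octave×12 + chromatic position
C1: 1×12 + 0 = 12
G#2: 2×12 + 8 = 32
Difference = 32 - 12 = 20
= 20 semitones


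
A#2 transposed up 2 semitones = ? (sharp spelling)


A#2: chromatic position 10 in octave 2 → absolute = 2×12 + 10 = 34
Transpose up 2: 34 + 2 = 36
36 = 3×12 + 0 → C in octave 3
Result = C3


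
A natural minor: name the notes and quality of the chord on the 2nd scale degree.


Let's work it out.
A natural minor scale: A B C D E F G
Diatonic triad on degree 2 stacks scale notes 2, 4, 6: B D F
B→D = 3 semitones; B→F = 6 semitones → diminished triad
= B D F (diminished)


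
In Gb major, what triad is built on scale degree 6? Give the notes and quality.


Step by step:
Gb major scale: Gb Ab Bb Cb Db Eb F
Diatonic triad on degree 6 stacks scale notes 6, 1, 3: Eb Gb Bb
Eb→Gb = 3 semitones; Eb→Bb = 7 semitones → minor triad
= Eb Gb Bb (minor)


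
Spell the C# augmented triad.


Augmented triad = root + major 3rd (4 semitones) + augmented 5th (8 semitones)
A triad on C# stacks thirds, so the chord tones use letter names C-E-G
Root: C#
Major 3rd above C#: E#
Augmented 5th above C#: G##
Chord = C# E# G##


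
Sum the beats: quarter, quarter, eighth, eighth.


Step by step:
Beat values:
  quarter = 1 beat
  quarter = 1 beat
  eighth = 0.5 beats
  eighth = 0.5 beats
Sum = 1 + 1 + 0.5 + 0.5
= 3 beats


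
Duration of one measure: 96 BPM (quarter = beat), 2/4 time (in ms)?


Step by step:
Quarter-note beat duration = 60000 / 96 ms
Beats per measure (2/4) = 2
One measure = 2 × 60000 / 96 = 120000 / 96 ms
= 1250.0 ms


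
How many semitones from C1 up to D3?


Solution.
Absolute semitone position = octave×12 + chromatic position
C1: 1×12 + 0 = 12
D3: 3×12 + 2 = 38
Difference = 38 - 12 = 26
= 26 semitones


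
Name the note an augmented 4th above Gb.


Let's work it out.
A 4th spans 4 letter names, so from G we land on C
An augmented 4th = 6 semitones above Gb
Spell C at that pitch: C
= C


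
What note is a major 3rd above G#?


Reasoning:
A 3rd spans 3 letter names, so from G we land on B
A major 3rd = 4 semitones above G#
Spell B at that pitch: B#
= B#


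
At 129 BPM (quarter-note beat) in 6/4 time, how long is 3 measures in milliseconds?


Quarter-note beat duration = 60000 / 129 ms
Beats per measure (6/4) = 6
One measure = 6 × 60000 / 129 = 360000 / 129 ms
3 measures = 3 × 360000 / 129 = 1080000 / 129
= 8372.1 ms


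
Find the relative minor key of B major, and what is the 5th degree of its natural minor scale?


Solution.
The relative minor shares the major's key signature and starts on its 6th degree
6th degree = a major 6th above the tonic; a major 6th above B is G#
→ relative minor of B major is G# minor
G# natural minor scale: G# A# B C# D# E F#
= G# minor; 5th degree = D#


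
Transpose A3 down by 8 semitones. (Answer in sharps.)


A3: chromatic position 9 in octave 3 → absolute = 3×12 + 9 = 45
Transpose down 8: 45 - 8 = 37
37 = 3×12 + 1 → C# in octave 3
Result = C#3


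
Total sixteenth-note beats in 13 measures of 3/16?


Working:
Time signature 3/16: the bottom number 16 means the sixteenth note gets one count
The top number 3 means 3 sixteenth-note beats per measure
Total = 3 × 13 measures
= 39 sixteenth-note beats


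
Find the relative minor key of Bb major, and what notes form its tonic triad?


The relative minor shares the major's key signature and starts on its 6th degree
6th degree = a major 6th above the tonic; a major 6th above Bb is G
→ relative minor of Bb major is G minor
Tonic triad of G minor = root + minor 3rd + perfect 5th = G Bb D
= G minor; triad = G Bb D


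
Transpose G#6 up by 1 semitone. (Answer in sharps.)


Let's work it out.
G#6: chromatic position 8 in octave 6 → absolute = 6×12 + 8 = 80
Transpose up 1: 80 + 1 = 81
81 = 6×12 + 9 → A in octave 6
Result = A6


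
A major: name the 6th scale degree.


Solution.
Major scale pattern: W-W-H-W-W-W-H (2-2-1-2-2-2-1 semitones)
Starting from A:
  A + 2 semitones → B
  B + 2 semitones → C#
  C# + 1 semitone → D
  D + 2 semitones → E
  E + 2 semitones → F#
  F# + 2 semitones → G#
  G# + 1 semitone → A
Scale: A B C# D E F# G#
Degree 6 = F#


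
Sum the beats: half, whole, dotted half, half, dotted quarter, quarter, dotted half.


Beat values:
  half = 2 beats
  whole = 4 beats
  dotted half = 3 beats
  half = 2 beats
  dotted quarter = 1.5 beats
  quarter = 1 beat
  dotted half = 3 beats
Sum = 2 + 4 + 3 + 2 + 1.5 + 1 + 3
= 16.5 beats


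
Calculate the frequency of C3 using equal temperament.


f = 440 × 2^(n/12) where n = semitones from A4
C3: -21 semitones from A4
f = 440 × 2^(-21/12)
f = 130.81 Hz


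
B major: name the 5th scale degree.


Reasoning:
Major scale pattern: W-W-H-W-W-W-H (2-2-1-2-2-2-1 semitones)
Starting from B:
  B + 2 semitones → C#
  C# + 2 semitones → D#
  D# + 1 semitone → E
  E + 2 semitones → F#
  F# + 2 semitones → G#
  G# + 2 semitones → A#
  A# + 1 semitone → B
Scale: B C# D# E F# G# A#
Degree 5 = F#


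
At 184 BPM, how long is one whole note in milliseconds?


Let's work it out.
One quarter-note beat = 60000 / BPM = 60000 / 184 ms
Whole note = 4 × quarter note
Duration = 4 × 60000 / 184 = 240000 / 184
= 1304.3 ms


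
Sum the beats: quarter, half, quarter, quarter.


Beat values:
  quarter = 1 beat
  half = 2 beats
  quarter = 1 beat
  quarter = 1 beat
Sum = 1 + 2 + 1 + 1
= 5 beats


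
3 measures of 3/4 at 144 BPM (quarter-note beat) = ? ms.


Quarter-note beat duration = 60000 / 144 ms
Beats per measure (3/4) = 3
One measure = 3 × 60000 / 144 = 180000 / 144 ms
3 measures = 3 × 180000 / 144 = 540000 / 144
= 3750.0 ms


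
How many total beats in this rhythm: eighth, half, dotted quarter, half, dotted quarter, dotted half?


Working:
Beat values:
  eighth = 0.5 beats
  half = 2 beats
  dotted quarter = 1.5 beats
  half = 2 beats
  dotted quarter = 1.5 beats
  dotted half = 3 beats
Sum = 0.5 + 2 + 1.5 + 2 + 1.5 + 3
= 10.5 beats


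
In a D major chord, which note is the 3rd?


Working:
Major triad = root + major 3rd (4 semitones) + perfect 5th (7 semitones)
A triad on D stacks thirds, so the chord tones use letter names D-F-A
Root: D
Major 3rd above D: F#
Perfect 5th above D: A
The 3rd = F#


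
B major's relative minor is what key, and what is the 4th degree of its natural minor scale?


The relative minor shares the major's key signature and starts on its 6th degree
6th degree = a major 6th above the tonic; a major 6th above B is G#
→ relative minor of B major is G# minor
G# natural minor scale: G# A# B C# D# E F#
= G# minor; 4th degree = C#


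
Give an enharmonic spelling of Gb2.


Solution.
Enharmonic notes sound the same pitch but are spelled with different letter names
Gb and F# name the same pitch class
= F#2


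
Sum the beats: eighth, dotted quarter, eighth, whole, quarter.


Beat values:
  eighth = 0.5 beats
  dotted quarter = 1.5 beats
  eighth = 0.5 beats
  whole = 4 beats
  quarter = 1 beat
Sum = 0.5 + 1.5 + 0.5 + 4 + 1
= 7.5 beats


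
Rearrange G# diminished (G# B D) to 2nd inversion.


Root position: G# B D
2nd inversion: move root and 3rd up an octave
Bass note: D
Notes (bottom to top) = D G# B


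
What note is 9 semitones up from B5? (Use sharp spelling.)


Let's work it out.
B5: chromatic position 11 in octave 5 → absolute = 5×12 + 11 = 71
Transpose up 9: 71 + 9 = 80
80 = 6×12 + 8 → G# in octave 6
Result = G#6


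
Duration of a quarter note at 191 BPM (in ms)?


Let's work it out.
One quarter-note beat = 60000 / BPM = 60000 / 191 ms
Duration = 60000 / 191
= 314.1 ms


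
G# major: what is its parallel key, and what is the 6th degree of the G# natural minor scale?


Step by step:
Parallel keys share the same tonic but differ in mode
G# major → parallel is G# minor
G# natural minor scale: G# A# B C# D# E F#
= G# minor; 6th degree = E


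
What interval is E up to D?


Let's work it out.
Letter names: E → D spans 7 letter names → a 7th
Semitones: E → D = 10 half-steps
A 7th of 10 semitones is a minor 7th
= minor 7th


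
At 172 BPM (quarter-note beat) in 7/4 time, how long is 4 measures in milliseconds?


Step by step:
Quarter-note beat duration = 60000 / 172 ms
Beats per measure (7/4) = 7
One measure = 7 × 60000 / 172 = 420000 / 172 ms
4 measures = 4 × 420000 / 172 = 1680000 / 172
= 9767.4 ms


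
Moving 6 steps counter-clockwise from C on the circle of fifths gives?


Step by step:
Each counter-clockwise step moves down a perfect 5th (= up a perfect 4th)
From C: C → F → Bb → Eb → Ab → Db → F#/Gb
= F#/Gb


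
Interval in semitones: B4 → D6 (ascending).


Reasoning:
Absolute semitone position = octave×12 + chromatic position
B4: 4×12 + 11 = 59
D6: 6×12 + 2 = 74
Difference = 74 - 59 = 15
= 15 semitones


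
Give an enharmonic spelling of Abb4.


Enharmonic notes sound the same pitch but are spelled with different letter names
Abb and G name the same pitch class
= G4


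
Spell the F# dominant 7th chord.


Working:
Dominant 7th chord = root + major 3rd + perfect 5th + minor 7th
Seventh chords stack in thirds, so the letter names are F-A-C-E
Root: F#
Major 3rd above F#: A#
Perfect 5th above F#: C#
Minor 7th above F#: E
Chord = F# A# C# E


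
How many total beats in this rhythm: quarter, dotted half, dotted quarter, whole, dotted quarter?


Working:
Beat values:
  quarter = 1 beat
  dotted half = 3 beats
  dotted quarter = 1.5 beats
  whole = 4 beats
  dotted quarter = 1.5 beats
Sum = 1 + 3 + 1.5 + 4 + 1.5
= 11 beats


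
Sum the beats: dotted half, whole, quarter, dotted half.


Step by step:
Beat values:
  dotted half = 3 beats
  whole = 4 beats
  quarter = 1 beat
  dotted half = 3 beats
Sum = 3 + 4 + 1 + 3
= 11 beats


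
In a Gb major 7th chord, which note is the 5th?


Step by step:
Major 7th chord = root + major 3rd + perfect 5th + major 7th
Seventh chords stack in thirds, so the letter names are G-B-D-F
Root: Gb
Major 3rd above Gb: Bb
Perfect 5th above Gb: Db
Major 7th above Gb: F
The 5th = Db


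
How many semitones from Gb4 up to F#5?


Absolute semitone position = octave×12 + chromatic position
Gb4: 4×12 + 6 = 54
F#5: 5×12 + 6 = 66
Difference = 66 - 54 = 12
= 12 semitones


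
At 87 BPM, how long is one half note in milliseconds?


Solution.
One quarter-note beat = 60000 / BPM = 60000 / 87 ms
Half note = 2 × quarter note
Duration = 2 × 60000 / 87 = 120000 / 87
= 1379.3 ms


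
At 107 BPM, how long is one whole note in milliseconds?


Working:
One quarter-note beat = 60000 / BPM = 60000 / 107 ms
Whole note = 4 × quarter note
Duration = 4 × 60000 / 107 = 240000 / 107
= 2243.0 ms


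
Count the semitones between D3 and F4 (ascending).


Working:
Absolute semitone position = octave×12 + chromatic position
D3: 3×12 + 2 = 38
F4: 4×12 + 5 = 53
Difference = 53 - 38 = 15
= 15 semitones


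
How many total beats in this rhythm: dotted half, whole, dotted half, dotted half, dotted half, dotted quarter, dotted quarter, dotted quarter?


Reasoning:
Beat values:
  dotted half = 3 beats
  whole = 4 beats
  dotted half = 3 beats
  dotted half = 3 beats
  dotted half = 3 beats
  dotted quarter = 1.5 beats
  dotted quarter = 1.5 beats
  dotted quarter = 1.5 beats
Sum = 3 + 4 + 3 + 3 + 3 + 1.5 + 1.5 + 1.5
= 20.5 beats


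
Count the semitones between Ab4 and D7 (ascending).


Working:
Absolute semitone position = octave×12 + chromatic position
Ab4: 4×12 + 8 = 56
D7: 7×12 + 2 = 86
Difference = 86 - 56 = 30
= 30 semitones


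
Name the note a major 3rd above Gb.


Let's work it out.
A 3rd spans 3 letter names, so from G we land on B
A major 3rd = 4 semitones above Gb
Spell B at that pitch: Bb
= Bb


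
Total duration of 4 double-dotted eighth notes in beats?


Working:
Base eighth note = 1/2 beats
Dot 1 adds half the previous value: +1/4
Dot 2 adds half the previous value: +1/8
One double-dotted eighth = 1/2 + 1/4 + 1/8 = 7/8
4 of them = 4 × 7/8 = 7/2
= 7/2 beats


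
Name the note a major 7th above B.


A 7th spans 7 letter names, so from B we land on A
A major 7th = 11 semitones above B
Spell A at that pitch: A#
= A#


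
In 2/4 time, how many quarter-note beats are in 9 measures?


Reasoning:
Time signature 2/4: the bottom number 4 means the quarter note gets one count
The top number 2 means 2 quarter-note beats per measure
Total = 2 × 9 measures
= 18 quarter-note beats


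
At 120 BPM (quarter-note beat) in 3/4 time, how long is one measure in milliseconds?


Working:
Quarter-note beat duration = 60000 / 120 ms
Beats per measure (3/4) = 3
One measure = 3 × 60000 / 120 = 180000 / 120 ms
= 1500.0 ms


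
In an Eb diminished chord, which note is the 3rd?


Diminished triad = root + minor 3rd (3 semitones) + diminished 5th (6 semitones)
A triad on Eb stacks thirds, so the chord tones use letter names E-G-B
Root: Eb
Minor 3rd above Eb: Gb
Diminished 5th above Eb: Bbb
The 3rd = Gb


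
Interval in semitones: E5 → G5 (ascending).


Step by step:
Absolute semitone position = octave×12 + chromatic position
E5: 5×12 + 4 = 64
G5: 5×12 + 7 = 67
Difference = 67 - 64 = 3
= 3 semitones


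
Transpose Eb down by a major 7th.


Working:
major 7th: 7 letter names, 11 semitones
Letter: E - 6 → F
Pitch: Eb - 11 semitones, spelled as an F → Fb
= Fb


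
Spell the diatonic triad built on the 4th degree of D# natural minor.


D# natural minor scale: D# E# F# G# A# B C#
Diatonic triad on degree 4 stacks scale notes 4, 6, 1: G# B D#
G#→B = 3 semitones; G#→D# = 7 semitones → minor triad
= G# B D# (minor)


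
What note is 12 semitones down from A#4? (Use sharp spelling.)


Working:
A#4: chromatic position 10 in octave 4 → absolute = 4×12 + 10 = 58
Transpose down 12: 58 - 12 = 46
46 = 3×12 + 10 → A# in octave 3
Result = A#3


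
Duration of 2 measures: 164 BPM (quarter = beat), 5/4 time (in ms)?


Reasoning:
Quarter-note beat duration = 60000 / 164 ms
Beats per measure (5/4) = 5
One measure = 5 × 60000 / 164 = 300000 / 164 ms
2 measures = 2 × 300000 / 164 = 600000 / 164
= 3658.5 ms


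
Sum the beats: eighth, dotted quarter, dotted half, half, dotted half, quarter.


Beat values:
  eighth = 0.5 beats
  dotted quarter = 1.5 beats
  dotted half = 3 beats
  half = 2 beats
  dotted half = 3 beats
  quarter = 1 beat
Sum = 0.5 + 1.5 + 3 + 2 + 3 + 1
= 11 beats


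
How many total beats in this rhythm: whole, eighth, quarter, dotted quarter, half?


Beat values:
  whole = 4 beats
  eighth = 0.5 beats
  quarter = 1 beat
  dotted quarter = 1.5 beats
  half = 2 beats
Sum = 4 + 0.5 + 1 + 1.5 + 2
= 9 beats


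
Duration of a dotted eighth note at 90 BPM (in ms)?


One quarter-note beat = 60000 / BPM = 60000 / 90 ms
Dotted eighth note = 3/4 × quarter note
Duration = 3/4 × 60000 / 90 = 45000 / 90
= 500.0 ms


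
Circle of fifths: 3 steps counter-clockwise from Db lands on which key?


Reasoning:
Each counter-clockwise step moves down a perfect 5th (= up a perfect 4th)
From Db: Db → F#/Gb → B → E
= E


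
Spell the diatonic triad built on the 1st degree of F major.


Reasoning:
F major scale: F G A Bb C D E
Diatonic triad on degree 1 stacks scale notes 1, 3, 5: F A C
F→A = 4 semitones; F→C = 7 semitones → major triad
= F A C (major)


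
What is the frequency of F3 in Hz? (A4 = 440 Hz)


f = 440 × 2^(n/12) where n = semitones from A4
F3: -16 semitones from A4
f = 440 × 2^(-16/12)
f = 174.61 Hz


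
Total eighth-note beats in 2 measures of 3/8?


Time signature 3/8: the bottom number 8 means the eighth note gets one count
The top number 3 means 3 eighth-note beats per measure
Total = 3 × 2 measures
= 6 eighth-note beats


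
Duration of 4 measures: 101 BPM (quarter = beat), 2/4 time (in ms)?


Quarter-note beat duration = 60000 / 101 ms
Beats per measure (2/4) = 2
One measure = 2 × 60000 / 101 = 120000 / 101 ms
4 measures = 4 × 120000 / 101 = 480000 / 101
= 4752.5 ms


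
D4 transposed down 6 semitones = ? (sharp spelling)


D4: chromatic position 2 in octave 4 → absolute = 4×12 + 2 = 50
Transpose down 6: 50 - 6 = 44
44 = 3×12 + 8 → G# in octave 3
Result = G#3


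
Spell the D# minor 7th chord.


Working:
Minor 7th chord = root + minor 3rd + perfect 5th + minor 7th
Seventh chords stack in thirds, so the letter names are D-F-A-C
Root: D#
Minor 3rd above D#: F#
Perfect 5th above D#: A#
Minor 7th above D#: C#
Chord = D# F# A# C#


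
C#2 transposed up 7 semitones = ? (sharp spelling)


Step by step:
C#2: chromatic position 1 in octave 2 → absolute = 2×12 + 1 = 25
Transpose up 7: 25 + 7 = 32
32 = 2×12 + 8 → G# in octave 2
Result = G#2


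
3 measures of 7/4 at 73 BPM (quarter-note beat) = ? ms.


Let's work it out.
Quarter-note beat duration = 60000 / 73 ms
Beats per measure (7/4) = 7
One measure = 7 × 60000 / 73 = 420000 / 73 ms
3 measures = 3 × 420000 / 73 = 1260000 / 73
= 17260.3 ms


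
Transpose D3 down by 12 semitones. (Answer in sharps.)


Reasoning:
D3: chromatic position 2 in octave 3 → absolute = 3×12 + 2 = 38
Transpose down 12: 38 - 12 = 26
26 = 2×12 + 2 → D in octave 2
Result = D2


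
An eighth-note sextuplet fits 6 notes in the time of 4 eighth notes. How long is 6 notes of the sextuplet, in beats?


Working:
Sextuplet: 6 notes occupy the space of 4 eighth notes
Space = 4 × 1/2 = 2 beats
Each sextuplet note = 2 / 6 = 1/3 beats
6 notes = 6 × 1/3 = 2
= 2 beats


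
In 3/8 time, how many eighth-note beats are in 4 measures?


Let's work it out.
Time signature 3/8: the bottom number 8 means the eighth note gets one count
The top number 3 means 3 eighth-note beats per measure
Total = 3 × 4 measures
= 12 eighth-note beats


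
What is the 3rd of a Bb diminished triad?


Step by step:
Diminished triad = root + minor 3rd (3 semitones) + diminished 5th (6 semitones)
A triad on Bb stacks thirds, so the chord tones use letter names B-D-F
Root: Bb
Minor 3rd above Bb: Db
Diminished 5th above Bb: Fb
The 3rd = Db


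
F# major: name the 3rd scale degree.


Major scale pattern: W-W-H-W-W-W-H (2-2-1-2-2-2-1 semitones)
Starting from F#:
  F# + 2 semitones → G#
  G# + 2 semitones → A#
  A# + 1 semitone → B
  B + 2 semitones → C#
  C# + 2 semitones → D#
  D# + 2 semitones → E#
  E# + 1 semitone → F#
Scale: F# G# A# B C# D# E#
Degree 3 = A#


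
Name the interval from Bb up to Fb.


Let's work it out.
Letter names: B → F spans 5 letter names → a 5th
Semitones: Bb → Fb = 6 half-steps
A 5th of 6 semitones is a diminished 5th
= diminished 5th


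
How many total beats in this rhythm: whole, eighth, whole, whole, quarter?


Beat values:
  whole = 4 beats
  eighth = 0.5 beats
  whole = 4 beats
  whole = 4 beats
  quarter = 1 beat
Sum = 4 + 0.5 + 4 + 4 + 1
= 13.5 beats


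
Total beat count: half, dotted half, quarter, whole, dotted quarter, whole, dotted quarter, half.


Reasoning:
Beat values:
  half = 2 beats
  dotted half = 3 beats
  quarter = 1 beat
  whole = 4 beats
  dotted quarter = 1.5 beats
  whole = 4 beats
  dotted quarter = 1.5 beats
  half = 2 beats
Sum = 2 + 3 + 1 + 4 + 1.5 + 4 + 1.5 + 2
= 19 beats


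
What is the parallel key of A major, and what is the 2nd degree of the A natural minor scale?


Step by step:
Parallel keys share the same tonic but differ in mode
A major → parallel is A minor
A natural minor scale: A B C D E F G
= A minor; 2nd degree = B


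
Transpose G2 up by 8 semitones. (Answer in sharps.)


Working:
G2: chromatic position 7 in octave 2 → absolute = 2×12 + 7 = 31
Transpose up 8: 31 + 8 = 39
39 = 3×12 + 3 → D# in octave 3
Result = D#3


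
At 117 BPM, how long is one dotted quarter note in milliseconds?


Let's work it out.
One quarter-note beat = 60000 / BPM = 60000 / 117 ms
Dotted quarter note = 3/2 × quarter note
Duration = 3/2 × 60000 / 117 = 90000 / 117
= 769.2 ms


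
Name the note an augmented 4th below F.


Let's work it out.
A 4th spans 4 letter names, so from F we land on C
An augmented 4th = 6 semitones below F
Spell C at that pitch: Cb
= Cb


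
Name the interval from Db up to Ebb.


Let's work it out.
Letter names: D → E spans 2 letter names → a 2nd
Semitones: Db → Ebb = 1 half-step
A 2nd of 1 semitone is a minor 2nd
= minor 2nd


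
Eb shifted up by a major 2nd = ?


Reasoning:
major 2nd: 2 letter names, 2 semitones
Letter: E + 1 → F
Pitch: Eb + 2 semitones, spelled as an F → F
= F


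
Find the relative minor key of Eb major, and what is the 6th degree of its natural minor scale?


The relative minor shares the major's key signature and starts on its 6th degree
6th degree = a major 6th above the tonic; a major 6th above Eb is C
→ relative minor of Eb major is C minor
C natural minor scale: C D Eb F G Ab Bb
= C minor; 6th degree = Ab


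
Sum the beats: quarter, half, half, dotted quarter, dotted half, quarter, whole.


Reasoning:
Beat values:
  quarter = 1 beat
  half = 2 beats
  half = 2 beats
  dotted quarter = 1.5 beats
  dotted half = 3 beats
  quarter = 1 beat
  whole = 4 beats
Sum = 1 + 2 + 2 + 1.5 + 3 + 1 + 4
= 14.5 beats


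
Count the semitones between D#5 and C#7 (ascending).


Let's work it out.
Absolute semitone position = octave×12 + chromatic position
D#5: 5×12 + 3 = 63
C#7: 7×12 + 1 = 85
Difference = 85 - 63 = 22
= 22 semitones


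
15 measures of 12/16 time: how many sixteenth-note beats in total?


Reasoning:
Time signature 12/16: the bottom number 16 means the sixteenth note gets one count
The top number 12 means 12 sixteenth-note beats per measure
Total = 12 × 15 measures
= 180 sixteenth-note beats


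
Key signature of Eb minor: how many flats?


Reasoning:
Flat minor keys: A(0), D(1), G(2), C(3), F(4), Bb(5), Eb(6), Ab(7)
Eb minor has 6 flats
Order of flats: Bb Eb Ab Db Gb Cb Fb → first 6: Bb, Eb, Ab, Db, Gb, Cb
= 6 flats


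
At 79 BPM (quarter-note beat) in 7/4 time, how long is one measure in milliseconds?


Quarter-note beat duration = 60000 / 79 ms
Beats per measure (7/4) = 7
One measure = 7 × 60000 / 79 = 420000 / 79 ms
= 5316.5 ms


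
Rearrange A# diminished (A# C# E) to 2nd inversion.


Reasoning:
Root position: A# C# E
2nd inversion: move root and 3rd up an octave
Bass note: E
Notes (bottom to top) = E A# C#


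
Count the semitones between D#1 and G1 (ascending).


Absolute semitone position = octave×12 + chromatic position
D#1: 1×12 + 3 = 15
G1: 1×12 + 7 = 19
Difference = 19 - 15 = 4
= 4 semitones


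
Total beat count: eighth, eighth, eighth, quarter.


Reasoning:
Beat values:
  eighth = 0.5 beats
  eighth = 0.5 beats
  eighth = 0.5 beats
  quarter = 1 beat
Sum = 0.5 + 0.5 + 0.5 + 1
= 2.5 beats


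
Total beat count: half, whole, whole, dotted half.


Reasoning:
Beat values:
  half = 2 beats
  whole = 4 beats
  whole = 4 beats
  dotted half = 3 beats
Sum = 2 + 4 + 4 + 3
= 13 beats


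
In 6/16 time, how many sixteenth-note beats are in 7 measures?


Solution.
Time signature 6/16: the bottom number 16 means the sixteenth note gets one count
The top number 6 means 6 sixteenth-note beats per measure
Total = 6 × 7 measures
= 42 sixteenth-note beats


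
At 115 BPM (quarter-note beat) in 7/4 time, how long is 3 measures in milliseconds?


Quarter-note beat duration = 60000 / 115 ms
Beats per measure (7/4) = 7
One measure = 7 × 60000 / 115 = 420000 / 115 ms
3 measures = 3 × 420000 / 115 = 1260000 / 115
= 10956.5 ms


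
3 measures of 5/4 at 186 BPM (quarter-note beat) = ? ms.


Let's work it out.
Quarter-note beat duration = 60000 / 186 ms
Beats per measure (5/4) = 5
One measure = 5 × 60000 / 186 = 300000 / 186 ms
3 measures = 3 × 300000 / 186 = 900000 / 186
= 4838.7 ms


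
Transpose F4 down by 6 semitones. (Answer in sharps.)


F4: chromatic position 5 in octave 4 → absolute = 4×12 + 5 = 53
Transpose down 6: 53 - 6 = 47
47 = 3×12 + 11 → B in octave 3
Result = B3


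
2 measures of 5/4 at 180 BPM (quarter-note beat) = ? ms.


Let's work it out.
Quarter-note beat duration = 60000 / 180 ms
Beats per measure (5/4) = 5
One measure = 5 × 60000 / 180 = 300000 / 180 ms
2 measures = 2 × 300000 / 180 = 600000 / 180
= 3333.3 ms


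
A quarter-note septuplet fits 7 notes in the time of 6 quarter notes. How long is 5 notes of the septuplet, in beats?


Let's work it out.
Septuplet: 7 notes occupy the space of 6 quarter notes
Space = 6 × 1 = 6 beats
Each septuplet note = 6 / 7 = 6/7 beats
5 notes = 5 × 6/7 = 30/7
= 30/7 beats


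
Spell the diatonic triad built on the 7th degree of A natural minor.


Let's work it out.
A natural minor scale: A B C D E F G
Diatonic triad on degree 7 stacks scale notes 7, 2, 4: G B D
G→B = 4 semitones; G→D = 7 semitones → major triad
= G B D (major)


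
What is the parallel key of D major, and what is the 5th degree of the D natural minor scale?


Reasoning:
Parallel keys share the same tonic but differ in mode
D major → parallel is D minor
D natural minor scale: D E F G A Bb C
= D minor; 5th degree = A


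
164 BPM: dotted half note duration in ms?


One quarter-note beat = 60000 / BPM = 60000 / 164 ms
Dotted half note = 3 × quarter note
Duration = 3 × 60000 / 164 = 180000 / 164
= 1097.6 ms


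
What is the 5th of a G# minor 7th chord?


Minor 7th chord = root + minor 3rd + perfect 5th + minor 7th
Seventh chords stack in thirds, so the letter names are G-B-D-F
Root: G#
Minor 3rd above G#: B
Perfect 5th above G#: D#
Minor 7th above G#: F#
The 5th = D#


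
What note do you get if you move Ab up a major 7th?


major 7th: 7 letter names, 11 semitones
Letter: A + 6 → G
Pitch: Ab + 11 semitones, spelled as a G → G
= G


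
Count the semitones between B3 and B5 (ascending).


Solution.
Absolute semitone position = octave×12 + chromatic position
B3: 3×12 + 11 = 47
B5: 5×12 + 11 = 71
Difference = 71 - 47 = 24
= 24 semitones


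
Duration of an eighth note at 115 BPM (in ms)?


Step by step:
One quarter-note beat = 60000 / BPM = 60000 / 115 ms
Eighth note = 1/2 × quarter note
Duration = 1/2 × 60000 / 115 = 30000 / 115
= 260.9 ms


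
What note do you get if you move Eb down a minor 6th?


minor 6th: 6 letter names, 8 semitones
Letter: E - 5 → G
Pitch: Eb - 8 semitones, spelled as a G → G
= G


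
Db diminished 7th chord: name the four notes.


Diminished 7th chord = root + minor 3rd + diminished 5th + diminished 7th
Seventh chords stack in thirds, so the letter names are D-F-A-C
Root: Db
Minor 3rd above Db: Fb
Diminished 5th above Db: Abb
Diminished 7th above Db: Cbb
Chord = Db Fb Abb Cbb


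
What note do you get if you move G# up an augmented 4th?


Working:
augmented 4th: 4 letter names, 6 semitones
Letter: G + 3 → C
Pitch: G# + 6 semitones, spelled as a C → C##
= C##


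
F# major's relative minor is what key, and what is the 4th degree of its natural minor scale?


Working:
The relative minor shares the major's key signature and starts on its 6th degree
6th degree = a major 6th above the tonic; a major 6th above F# is D#
→ relative minor of F# major is D# minor
D# natural minor scale: D# E# F# G# A# B C#
= D# minor; 4th degree = G#


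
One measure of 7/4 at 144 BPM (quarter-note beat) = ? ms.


Quarter-note beat duration = 60000 / 144 ms
Beats per measure (7/4) = 7
One measure = 7 × 60000 / 144 = 420000 / 144 ms
= 2916.7 ms


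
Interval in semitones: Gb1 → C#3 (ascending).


Working:
Absolute semitone position = octave×12 + chromatic position
Gb1: 1×12 + 6 = 18
C#3: 3×12 + 1 = 37
Difference = 37 - 18 = 19
= 19 semitones


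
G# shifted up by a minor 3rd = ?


Working:
minor 3rd: 3 letter names, 3 semitones
Letter: G + 2 → B
Pitch: G# + 3 semitones, spelled as a B → B
= B


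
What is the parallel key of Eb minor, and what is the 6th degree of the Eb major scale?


Step by step:
Parallel keys share the same tonic but differ in mode
Eb minor → parallel is Eb major
Eb major scale: Eb F G Ab Bb C D
= Eb major; 6th degree = C


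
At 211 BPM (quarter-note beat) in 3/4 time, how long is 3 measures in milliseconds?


Solution.
Quarter-note beat duration = 60000 / 211 ms
Beats per measure (3/4) = 3
One measure = 3 × 60000 / 211 = 180000 / 211 ms
3 measures = 3 × 180000 / 211 = 540000 / 211
= 2559.2 ms


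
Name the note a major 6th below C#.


A 6th spans 6 letter names, so from C we land on E
A major 6th = 9 semitones below C#
Spell E at that pitch: E
= E


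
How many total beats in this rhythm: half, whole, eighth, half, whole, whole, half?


Step by step:
Beat values:
  half = 2 beats
  whole = 4 beats
  eighth = 0.5 beats
  half = 2 beats
  whole = 4 beats
  whole = 4 beats
  half = 2 beats
Sum = 2 + 4 + 0.5 + 2 + 4 + 4 + 2
= 18.5 beats


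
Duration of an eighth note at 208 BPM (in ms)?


Reasoning:
One quarter-note beat = 60000 / BPM = 60000 / 208 ms
Eighth note = 1/2 × quarter note
Duration = 1/2 × 60000 / 208 = 30000 / 208
= 144.2 ms


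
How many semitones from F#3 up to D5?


Working:
Absolute semitone position = octave×12 + chromatic position
F#3: 3×12 + 6 = 42
D5: 5×12 + 2 = 62
Difference = 62 - 42 = 20
= 20 semitones


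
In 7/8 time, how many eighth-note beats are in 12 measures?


Step by step:
Time signature 7/8: the bottom number 8 means the eighth note gets one count
The top number 7 means 7 eighth-note beats per measure
Total = 7 × 12 measures
= 84 eighth-note beats


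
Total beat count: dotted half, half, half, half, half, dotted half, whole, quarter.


Solution.
Beat values:
  dotted half = 3 beats
  half = 2 beats
  half = 2 beats
  half = 2 beats
  half = 2 beats
  dotted half = 3 beats
  whole = 4 beats
  quarter = 1 beat
Sum = 3 + 2 + 2 + 2 + 2 + 3 + 4 + 1
= 19 beats


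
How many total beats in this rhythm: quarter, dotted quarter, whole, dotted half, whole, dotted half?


Working:
Beat values:
  quarter = 1 beat
  dotted quarter = 1.5 beats
  whole = 4 beats
  dotted half = 3 beats
  whole = 4 beats
  dotted half = 3 beats
Sum = 1 + 1.5 + 4 + 3 + 4 + 3
= 16.5 beats


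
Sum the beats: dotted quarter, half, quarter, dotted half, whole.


Let's work it out.
Beat values:
  dotted quarter = 1.5 beats
  half = 2 beats
  quarter = 1 beat
  dotted half = 3 beats
  whole = 4 beats
Sum = 1.5 + 2 + 1 + 3 + 4
= 11.5 beats


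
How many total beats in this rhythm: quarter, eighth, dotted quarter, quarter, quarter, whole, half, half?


Beat values:
  quarter = 1 beat
  eighth = 0.5 beats
  dotted quarter = 1.5 beats
  quarter = 1 beat
  quarter = 1 beat
  whole = 4 beats
  half = 2 beats
  half = 2 beats
Sum = 1 + 0.5 + 1.5 + 1 + 1 + 4 + 2 + 2
= 13 beats


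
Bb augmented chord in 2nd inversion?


Root position: Bb D F#
2nd inversion: move root and 3rd up an octave
Bass note: F#
Notes (bottom to top) = F# Bb D


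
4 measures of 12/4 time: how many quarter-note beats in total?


Working:
Time signature 12/4: the bottom number 4 means the quarter note gets one count
The top number 12 means 12 quarter-note beats per measure
Total = 12 × 4 measures
= 48 quarter-note beats


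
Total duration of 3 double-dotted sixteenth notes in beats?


Let's work it out.
Base sixteenth note = 1/4 beats
Dot 1 adds half the previous value: +1/8
Dot 2 adds half the previous value: +1/16
One double-dotted sixteenth = 1/4 + 1/8 + 1/16 = 7/16
3 of them = 3 × 7/16 = 21/16
= 21/16 beats


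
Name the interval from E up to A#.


Reasoning:
Letter names: E → A spans 4 letter names → a 4th
Semitones: E → A# = 6 half-steps
A 4th of 6 semitones is an augmented 4th
= augmented 4th


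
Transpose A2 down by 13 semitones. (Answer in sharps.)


Reasoning:
A2: chromatic position 9 in octave 2 → absolute = 2×12 + 9 = 33
Transpose down 13: 33 - 13 = 20
20 = 1×12 + 8 → G# in octave 1
Result = G#1


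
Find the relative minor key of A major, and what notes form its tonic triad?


Reasoning:
The relative minor shares the major's key signature and starts on its 6th degree
6th degree = a major 6th above the tonic; a major 6th above A is F#
→ relative minor of A major is F# minor
Tonic triad of F# minor = root + minor 3rd + perfect 5th = F# A C#
= F# minor; triad = F# A C#


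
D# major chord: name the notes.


Major triad = root + major 3rd (4 semitones) + perfect 5th (7 semitones)
A triad on D# stacks thirds, so the chord tones use letter names D-F-A
Root: D#
Major 3rd above D#: F##
Perfect 5th above D#: A#
Chord = D# F## A#


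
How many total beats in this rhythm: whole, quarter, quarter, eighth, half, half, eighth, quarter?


Beat values:
  whole = 4 beats
  quarter = 1 beat
  quarter = 1 beat
  eighth = 0.5 beats
  half = 2 beats
  half = 2 beats
  eighth = 0.5 beats
  quarter = 1 beat
Sum = 4 + 1 + 1 + 0.5 + 2 + 2 + 0.5 + 1
= 12 beats


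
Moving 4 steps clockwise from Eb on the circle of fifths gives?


Each clockwise step on the circle of fifths moves up a perfect 5th
From Eb: Eb → Bb → F → C → G
= G


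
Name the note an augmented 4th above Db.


Step by step:
A 4th spans 4 letter names, so from D we land on G
An augmented 4th = 6 semitones above Db
Spell G at that pitch: G
= G


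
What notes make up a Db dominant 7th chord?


Dominant 7th chord = root + major 3rd + perfect 5th + minor 7th
Seventh chords stack in thirds, so the letter names are D-F-A-C
Root: Db
Major 3rd above Db: F
Perfect 5th above Db: Ab
Minor 7th above Db: Cb
Chord = Db F Ab Cb


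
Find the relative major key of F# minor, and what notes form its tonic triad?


The relative major shares the key signature and is a minor 3rd above the minor tonic
A minor 3rd above F# is A
→ relative major of F# minor is A major
Tonic triad of A major = root + major 3rd + perfect 5th = A C# E
= A major; triad = A C# E


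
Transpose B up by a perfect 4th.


Solution.
perfect 4th: 4 letter names, 5 semitones
Letter: B + 3 → E
Pitch: B + 5 semitones, spelled as an E → E
= E


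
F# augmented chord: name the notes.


Reasoning:
Augmented triad = root + major 3rd (4 semitones) + augmented 5th (8 semitones)
A triad on F# stacks thirds, so the chord tones use letter names F-A-C
Root: F#
Major 3rd above F#: A#
Augmented 5th above F#: C##
Chord = F# A# C##


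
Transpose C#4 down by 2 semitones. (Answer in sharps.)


C#4: chromatic position 1 in octave 4 → absolute = 4×12 + 1 = 49
Transpose down 2: 49 - 2 = 47
47 = 3×12 + 11 → B in octave 3
Result = B3


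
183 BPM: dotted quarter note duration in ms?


One quarter-note beat = 60000 / BPM = 60000 / 183 ms
Dotted quarter note = 3/2 × quarter note
Duration = 3/2 × 60000 / 183 = 90000 / 183
= 491.8 ms


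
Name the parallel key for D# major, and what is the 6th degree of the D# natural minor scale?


Let's work it out.
Parallel keys share the same tonic but differ in mode
D# major → parallel is D# minor
D# natural minor scale: D# E# F# G# A# B C#
= D# minor; 6th degree = B


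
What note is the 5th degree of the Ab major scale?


Solution.
Major scale pattern: W-W-H-W-W-W-H (2-2-1-2-2-2-1 semitones)
Starting from Ab:
  Ab + 2 semitones → Bb
  Bb + 2 semitones → C
  C + 1 semitone → Db
  Db + 2 semitones → Eb
  Eb + 2 semitones → F
  F + 2 semitones → G
  G + 1 semitone → Ab
Scale: Ab Bb C Db Eb F G
Degree 5 = Eb


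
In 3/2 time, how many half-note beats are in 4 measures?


Reasoning:
Time signature 3/2: the bottom number 2 means the half note gets one count
The top number 3 means 3 half-note beats per measure
Total = 3 × 4 measures
= 12 half-note beats


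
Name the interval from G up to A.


Letter names: G → A spans 2 letter names → a 2nd
Semitones: G → A = 2 half-steps
A 2nd of 2 semitones is a major 2nd
= major 2nd


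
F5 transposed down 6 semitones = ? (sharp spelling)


Solution.
F5: chromatic position 5 in octave 5 → absolute = 5×12 + 5 = 65
Transpose down 6: 65 - 6 = 59
59 = 4×12 + 11 → B in octave 4
Result = B4


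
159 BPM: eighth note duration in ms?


Reasoning:
One quarter-note beat = 60000 / BPM = 60000 / 159 ms
Eighth note = 1/2 × quarter note
Duration = 1/2 × 60000 / 159 = 30000 / 159
= 188.7 ms


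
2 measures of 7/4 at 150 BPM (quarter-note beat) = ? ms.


Quarter-note beat duration = 60000 / 150 ms
Beats per measure (7/4) = 7
One measure = 7 × 60000 / 150 = 420000 / 150 ms
2 measures = 2 × 420000 / 150 = 840000 / 150
= 5600.0 ms
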